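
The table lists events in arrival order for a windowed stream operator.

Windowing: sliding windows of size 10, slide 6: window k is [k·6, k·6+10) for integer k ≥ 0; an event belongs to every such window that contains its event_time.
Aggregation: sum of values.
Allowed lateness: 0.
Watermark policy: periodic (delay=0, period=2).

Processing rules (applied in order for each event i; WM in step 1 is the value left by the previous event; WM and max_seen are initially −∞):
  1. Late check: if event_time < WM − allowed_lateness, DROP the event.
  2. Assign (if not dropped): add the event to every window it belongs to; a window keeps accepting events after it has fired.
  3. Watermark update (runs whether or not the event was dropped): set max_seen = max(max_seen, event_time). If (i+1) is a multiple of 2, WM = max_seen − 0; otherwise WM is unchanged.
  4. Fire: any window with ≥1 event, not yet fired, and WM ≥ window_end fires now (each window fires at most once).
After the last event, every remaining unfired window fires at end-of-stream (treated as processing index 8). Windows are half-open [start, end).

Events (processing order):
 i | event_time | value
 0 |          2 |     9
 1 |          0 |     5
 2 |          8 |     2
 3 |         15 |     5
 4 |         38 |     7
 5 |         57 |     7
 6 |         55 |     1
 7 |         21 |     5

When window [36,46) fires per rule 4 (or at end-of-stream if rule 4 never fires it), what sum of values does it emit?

i=0 t=2 v=9: → [0,10); WM=−∞
i=1 t=0 v=5: → [0,10); WM=2
i=2 t=8 v=2: → [6,16),[0,10); WM=2
i=3 t=15 v=5: → [12,22),[6,16); WM=15; [0,10) fires=16
i=4 t=38 v=7: → [36,46),[30,40); WM=15
i=5 t=57 v=7: → [54,64),[48,58); WM=57; [6,16) fires=7 [12,22) fires=5 [30,40) fires=7 [36,46) fires=7
i=6 t=55 v=1: DROP (t<57-0); WM=57
i=7 t=21 v=5: DROP (t<57-0); WM=57

7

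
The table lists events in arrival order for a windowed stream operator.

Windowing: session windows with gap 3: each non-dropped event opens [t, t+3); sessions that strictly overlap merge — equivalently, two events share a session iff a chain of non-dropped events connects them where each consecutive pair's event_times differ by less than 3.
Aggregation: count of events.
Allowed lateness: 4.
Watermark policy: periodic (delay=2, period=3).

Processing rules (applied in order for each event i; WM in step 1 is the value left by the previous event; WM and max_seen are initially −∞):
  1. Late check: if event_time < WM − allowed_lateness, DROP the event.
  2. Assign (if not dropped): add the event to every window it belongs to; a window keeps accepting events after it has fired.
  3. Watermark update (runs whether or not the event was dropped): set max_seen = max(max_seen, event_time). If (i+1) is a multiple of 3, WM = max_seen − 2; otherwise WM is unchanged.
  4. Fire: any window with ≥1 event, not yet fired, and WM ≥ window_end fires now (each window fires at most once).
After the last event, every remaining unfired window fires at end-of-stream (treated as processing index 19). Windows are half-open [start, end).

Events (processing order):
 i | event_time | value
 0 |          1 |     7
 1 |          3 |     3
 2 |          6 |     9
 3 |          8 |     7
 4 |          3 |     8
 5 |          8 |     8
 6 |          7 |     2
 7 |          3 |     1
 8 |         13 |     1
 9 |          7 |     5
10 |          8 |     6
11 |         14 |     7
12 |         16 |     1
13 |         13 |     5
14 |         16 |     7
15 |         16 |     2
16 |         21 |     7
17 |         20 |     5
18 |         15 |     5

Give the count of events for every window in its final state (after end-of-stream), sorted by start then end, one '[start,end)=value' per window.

[1,6)=4 [6,11)=6 [13,19)=7 [20,24)=2

i=0 t=1 v=7: → [1,4); WM=−∞
i=1 t=3 v=3: → [1,6); WM=−∞
i=2 t=6 v=9: → [6,9); WM=4
i=3 t=8 v=7: → [6,11); WM=4
i=4 t=3 v=8: → [1,6); WM=4
i=5 t=8 v=8: → [6,11); WM=6
i=6 t=7 v=2: → [6,11); WM=6
i=7 t=3 v=1: → [1,6); WM=6
i=8 t=13 v=1: → [13,16); WM=11
i=9 t=7 v=5: → [6,11); WM=11
i=10 t=8 v=6: → [6,11); WM=11
i=11 t=14 v=7: → [13,17); WM=12
i=12 t=16 v=1: → [13,19); WM=12
i=13 t=13 v=5: → [13,19); WM=12
i=14 t=16 v=7: → [13,19); WM=14
i=15 t=16 v=2: → [13,19); WM=14
i=16 t=21 v=7: → [21,24); WM=14
i=17 t=20 v=5: → [20,24); WM=19
i=18 t=15 v=5: → [13,19); WM=19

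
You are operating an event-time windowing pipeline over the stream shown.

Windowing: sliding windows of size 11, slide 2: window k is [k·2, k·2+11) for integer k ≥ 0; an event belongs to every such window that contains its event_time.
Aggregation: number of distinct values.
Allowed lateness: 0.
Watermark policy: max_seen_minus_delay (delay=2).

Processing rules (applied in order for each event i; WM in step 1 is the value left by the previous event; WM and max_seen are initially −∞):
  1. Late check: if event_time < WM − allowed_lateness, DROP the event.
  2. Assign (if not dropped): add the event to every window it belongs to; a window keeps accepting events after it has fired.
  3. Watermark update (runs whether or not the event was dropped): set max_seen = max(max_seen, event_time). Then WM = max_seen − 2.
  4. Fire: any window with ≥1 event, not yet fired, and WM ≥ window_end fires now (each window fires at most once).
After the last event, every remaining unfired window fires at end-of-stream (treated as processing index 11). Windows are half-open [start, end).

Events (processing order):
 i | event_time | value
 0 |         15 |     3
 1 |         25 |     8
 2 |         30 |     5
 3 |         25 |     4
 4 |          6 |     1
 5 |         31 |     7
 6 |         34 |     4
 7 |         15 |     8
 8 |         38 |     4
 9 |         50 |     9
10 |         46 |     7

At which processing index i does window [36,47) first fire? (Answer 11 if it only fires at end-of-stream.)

9

i=0 t=15 v=3: → [14,25),[12,23),[10,21),[8,19),[6,17); WM=13
i=1 t=25 v=8: → [24,35),[22,33),[20,31),[18,29),[16,27); WM=23; [6,17) fires=1 [8,19) fires=1 [10,21) fires=1 [12,23) fires=1
i=2 t=30 v=5: → [30,41),[28,39),[26,37),[24,35),[22,33),[20,31); WM=28; [14,25) fires=1 [16,27) fires=1
i=3 t=25 v=4: DROP (t<28-0); WM=28
i=4 t=6 v=1: DROP (t<28-0); WM=28
i=5 t=31 v=7: → [30,41),[28,39),[26,37),[24,35),[22,33); WM=29; [18,29) fires=1
i=6 t=34 v=4: → [34,45),[32,43),[30,41),[28,39),[26,37),[24,35); WM=32; [20,31) fires=2
i=7 t=15 v=8: DROP (t<32-0); WM=32
i=8 t=38 v=4: → [38,49),[36,47),[34,45),[32,43),[30,41),[28,39); WM=36; [22,33) fires=3 [24,35) fires=4
i=9 t=50 v=9: → [50,61),[48,59),[46,57),[44,55),[42,53),[40,51); WM=48; [26,37) fires=3 [28,39) fires=3 [30,41) fires=3 [32,43) fires=1 [34,45) fires=1 [36,47) fires=1
i=10 t=46 v=7: DROP (t<48-0); WM=48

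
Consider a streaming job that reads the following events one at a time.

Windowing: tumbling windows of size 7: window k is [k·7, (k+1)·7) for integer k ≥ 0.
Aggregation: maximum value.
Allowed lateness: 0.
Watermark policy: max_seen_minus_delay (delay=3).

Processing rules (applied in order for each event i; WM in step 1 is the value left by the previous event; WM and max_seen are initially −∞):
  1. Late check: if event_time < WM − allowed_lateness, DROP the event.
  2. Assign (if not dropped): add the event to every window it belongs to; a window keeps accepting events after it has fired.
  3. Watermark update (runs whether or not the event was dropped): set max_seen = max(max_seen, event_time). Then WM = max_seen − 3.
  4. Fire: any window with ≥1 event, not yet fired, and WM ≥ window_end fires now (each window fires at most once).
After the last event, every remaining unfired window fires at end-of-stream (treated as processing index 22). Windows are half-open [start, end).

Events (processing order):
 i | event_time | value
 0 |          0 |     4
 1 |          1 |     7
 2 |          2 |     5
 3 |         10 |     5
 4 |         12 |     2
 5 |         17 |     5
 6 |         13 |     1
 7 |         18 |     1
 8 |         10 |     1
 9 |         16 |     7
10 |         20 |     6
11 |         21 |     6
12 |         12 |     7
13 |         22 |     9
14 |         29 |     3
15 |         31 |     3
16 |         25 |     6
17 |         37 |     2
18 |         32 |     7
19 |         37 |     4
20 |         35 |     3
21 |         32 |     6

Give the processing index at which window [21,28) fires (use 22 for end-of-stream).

i=0 t=0 v=4: → [0,7); WM=-3
i=1 t=1 v=7: → [0,7); WM=-2
i=2 t=2 v=5: → [0,7); WM=-1
i=3 t=10 v=5: → [7,14); WM=7; [0,7) fires=7
i=4 t=12 v=2: → [7,14); WM=9
i=5 t=17 v=5: → [14,21); WM=14; [7,14) fires=5
i=6 t=13 v=1: DROP (t<14-0); WM=14
i=7 t=18 v=1: → [14,21); WM=15
i=8 t=10 v=1: DROP (t<15-0); WM=15
i=9 t=16 v=7: → [14,21); WM=15
i=10 t=20 v=6: → [14,21); WM=17
i=11 t=21 v=6: → [21,28); WM=18
i=12 t=12 v=7: DROP (t<18-0); WM=18
i=13 t=22 v=9: → [21,28); WM=19
i=14 t=29 v=3: → [28,35); WM=26; [14,21) fires=7
i=15 t=31 v=3: → [28,35); WM=28; [21,28) fires=9
i=16 t=25 v=6: DROP (t<28-0); WM=28
i=17 t=37 v=2: → [35,42); WM=34
i=18 t=32 v=7: DROP (t<34-0); WM=34
i=19 t=37 v=4: → [35,42); WM=34
i=20 t=35 v=3: → [35,42); WM=34
i=21 t=32 v=6: DROP (t<34-0); WM=34

15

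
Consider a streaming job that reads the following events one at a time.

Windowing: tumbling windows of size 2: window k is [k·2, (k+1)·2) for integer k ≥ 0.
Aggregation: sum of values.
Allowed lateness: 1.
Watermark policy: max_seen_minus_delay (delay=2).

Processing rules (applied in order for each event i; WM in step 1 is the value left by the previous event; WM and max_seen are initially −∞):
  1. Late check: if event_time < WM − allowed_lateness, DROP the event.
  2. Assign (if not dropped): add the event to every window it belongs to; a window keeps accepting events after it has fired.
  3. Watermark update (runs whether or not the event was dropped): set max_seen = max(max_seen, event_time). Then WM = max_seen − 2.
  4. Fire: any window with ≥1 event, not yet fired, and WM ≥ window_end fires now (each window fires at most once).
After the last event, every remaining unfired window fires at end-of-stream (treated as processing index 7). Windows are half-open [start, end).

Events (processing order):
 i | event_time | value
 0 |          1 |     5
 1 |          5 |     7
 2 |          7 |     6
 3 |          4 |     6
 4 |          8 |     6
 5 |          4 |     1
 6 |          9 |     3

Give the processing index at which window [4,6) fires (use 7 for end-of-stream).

i=0 t=1 v=5: → [0,2); WM=-1
i=1 t=5 v=7: → [4,6); WM=3; [0,2) fires=5
i=2 t=7 v=6: → [6,8); WM=5
i=3 t=4 v=6: → [4,6); WM=5
i=4 t=8 v=6: → [8,10); WM=6; [4,6) fires=13
i=5 t=4 v=1: DROP (t<6-1); WM=6
i=6 t=9 v=3: → [8,10); WM=7

4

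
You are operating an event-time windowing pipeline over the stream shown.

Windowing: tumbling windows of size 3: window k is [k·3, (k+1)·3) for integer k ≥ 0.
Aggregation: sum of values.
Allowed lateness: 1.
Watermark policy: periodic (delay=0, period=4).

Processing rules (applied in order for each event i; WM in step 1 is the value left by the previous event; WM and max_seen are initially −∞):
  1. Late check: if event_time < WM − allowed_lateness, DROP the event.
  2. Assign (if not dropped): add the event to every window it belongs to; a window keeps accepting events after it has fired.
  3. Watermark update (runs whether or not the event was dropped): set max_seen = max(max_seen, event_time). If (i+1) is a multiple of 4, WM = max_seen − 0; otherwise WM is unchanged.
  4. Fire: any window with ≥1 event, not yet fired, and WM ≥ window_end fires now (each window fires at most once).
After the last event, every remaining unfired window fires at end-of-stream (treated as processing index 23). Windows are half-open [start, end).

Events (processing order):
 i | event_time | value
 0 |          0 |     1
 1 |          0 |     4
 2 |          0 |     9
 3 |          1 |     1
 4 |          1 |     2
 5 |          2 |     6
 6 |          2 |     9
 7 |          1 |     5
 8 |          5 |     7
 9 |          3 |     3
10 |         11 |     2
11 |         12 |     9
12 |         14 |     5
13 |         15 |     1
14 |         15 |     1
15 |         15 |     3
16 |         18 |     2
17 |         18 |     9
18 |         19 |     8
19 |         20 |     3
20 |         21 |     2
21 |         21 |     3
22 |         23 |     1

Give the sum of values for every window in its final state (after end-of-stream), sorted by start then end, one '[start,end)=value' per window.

i=0 t=0 v=1: → [0,3); WM=−∞
i=1 t=0 v=4: → [0,3); WM=−∞
i=2 t=0 v=9: → [0,3); WM=−∞
i=3 t=1 v=1: → [0,3); WM=1
i=4 t=1 v=2: → [0,3); WM=1
i=5 t=2 v=6: → [0,3); WM=1
i=6 t=2 v=9: → [0,3); WM=1
i=7 t=1 v=5: → [0,3); WM=2
i=8 t=5 v=7: → [3,6); WM=2
i=9 t=3 v=3: → [3,6); WM=2
i=10 t=11 v=2: → [9,12); WM=2
i=11 t=12 v=9: → [12,15); WM=12; [0,3) fires=37 [3,6) fires=10 [9,12) fires=2
i=12 t=14 v=5: → [12,15); WM=12
i=13 t=15 v=1: → [15,18); WM=12
i=14 t=15 v=1: → [15,18); WM=12
i=15 t=15 v=3: → [15,18); WM=15; [12,15) fires=14
i=16 t=18 v=2: → [18,21); WM=15
i=17 t=18 v=9: → [18,21); WM=15
i=18 t=19 v=8: → [18,21); WM=15
i=19 t=20 v=3: → [18,21); WM=20; [15,18) fires=5
i=20 t=21 v=2: → [21,24); WM=20
i=21 t=21 v=3: → [21,24); WM=20
i=22 t=23 v=1: → [21,24); WM=20

[0,3)=37 [3,6)=10 [9,12)=2 [12,15)=14 [15,18)=5 [18,21)=22 [21,24)=6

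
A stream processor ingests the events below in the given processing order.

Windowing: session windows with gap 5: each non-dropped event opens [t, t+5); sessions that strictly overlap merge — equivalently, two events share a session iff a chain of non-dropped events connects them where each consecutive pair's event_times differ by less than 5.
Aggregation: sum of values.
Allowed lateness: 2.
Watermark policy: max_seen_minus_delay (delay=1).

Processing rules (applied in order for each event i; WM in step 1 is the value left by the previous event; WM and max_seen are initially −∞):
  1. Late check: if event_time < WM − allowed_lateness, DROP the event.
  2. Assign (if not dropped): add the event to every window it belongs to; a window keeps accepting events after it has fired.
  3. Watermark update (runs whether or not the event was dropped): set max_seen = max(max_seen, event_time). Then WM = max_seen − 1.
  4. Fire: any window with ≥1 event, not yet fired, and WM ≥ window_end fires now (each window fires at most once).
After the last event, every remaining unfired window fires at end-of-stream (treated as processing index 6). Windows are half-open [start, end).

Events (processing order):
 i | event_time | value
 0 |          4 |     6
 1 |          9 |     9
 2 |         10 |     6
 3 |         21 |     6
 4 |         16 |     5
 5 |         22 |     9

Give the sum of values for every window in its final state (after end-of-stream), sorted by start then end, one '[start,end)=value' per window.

[4,9)=6 [9,15)=15 [21,27)=15

i=0 t=4 v=6: → [4,9); WM=3
i=1 t=9 v=9: → [9,14); WM=8
i=2 t=10 v=6: → [9,15); WM=9
i=3 t=21 v=6: → [21,26); WM=20
i=4 t=16 v=5: DROP (t<20-2); WM=20
i=5 t=22 v=9: → [21,27); WM=21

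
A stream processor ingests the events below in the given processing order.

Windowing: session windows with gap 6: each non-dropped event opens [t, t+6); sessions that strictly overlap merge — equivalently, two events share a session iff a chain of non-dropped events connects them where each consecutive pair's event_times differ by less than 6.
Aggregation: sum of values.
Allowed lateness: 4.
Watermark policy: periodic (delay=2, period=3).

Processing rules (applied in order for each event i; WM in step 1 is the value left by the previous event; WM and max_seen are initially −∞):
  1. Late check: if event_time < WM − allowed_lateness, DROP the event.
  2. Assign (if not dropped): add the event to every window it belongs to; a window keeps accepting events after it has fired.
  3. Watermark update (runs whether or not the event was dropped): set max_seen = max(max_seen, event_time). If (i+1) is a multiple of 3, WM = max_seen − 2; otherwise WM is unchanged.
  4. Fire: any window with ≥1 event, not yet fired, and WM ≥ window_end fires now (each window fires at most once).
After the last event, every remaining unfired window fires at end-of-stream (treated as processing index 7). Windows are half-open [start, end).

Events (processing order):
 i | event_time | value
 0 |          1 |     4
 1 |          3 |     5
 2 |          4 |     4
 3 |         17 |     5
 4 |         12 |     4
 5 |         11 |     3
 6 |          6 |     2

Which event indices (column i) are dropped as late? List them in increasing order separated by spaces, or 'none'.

6

i=0 t=1 v=4: → [1,7); WM=−∞
i=1 t=3 v=5: → [1,9); WM=−∞
i=2 t=4 v=4: → [1,10); WM=2
i=3 t=17 v=5: → [17,23); WM=2
i=4 t=12 v=4: → [12,23); WM=2
i=5 t=11 v=3: → [11,23); WM=15
i=6 t=6 v=2: DROP (t<15-4); WM=15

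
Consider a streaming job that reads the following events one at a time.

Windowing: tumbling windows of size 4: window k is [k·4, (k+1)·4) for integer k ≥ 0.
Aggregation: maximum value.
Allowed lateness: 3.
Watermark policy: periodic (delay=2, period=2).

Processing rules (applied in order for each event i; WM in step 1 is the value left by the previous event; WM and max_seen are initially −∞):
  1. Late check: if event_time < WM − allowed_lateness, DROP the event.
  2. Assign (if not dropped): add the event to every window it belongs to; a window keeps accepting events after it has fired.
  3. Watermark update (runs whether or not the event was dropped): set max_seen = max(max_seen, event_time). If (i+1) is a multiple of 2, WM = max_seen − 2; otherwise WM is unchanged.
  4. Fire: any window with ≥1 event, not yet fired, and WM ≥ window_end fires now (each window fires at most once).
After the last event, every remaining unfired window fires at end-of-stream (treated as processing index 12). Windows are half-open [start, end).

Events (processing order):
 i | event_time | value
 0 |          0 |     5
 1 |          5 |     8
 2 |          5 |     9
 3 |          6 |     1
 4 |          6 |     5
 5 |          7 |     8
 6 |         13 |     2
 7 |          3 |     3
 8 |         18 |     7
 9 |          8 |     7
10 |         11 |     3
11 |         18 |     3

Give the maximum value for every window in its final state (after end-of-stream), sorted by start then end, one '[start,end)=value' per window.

i=0 t=0 v=5: → [0,4); WM=−∞
i=1 t=5 v=8: → [4,8); WM=3
i=2 t=5 v=9: → [4,8); WM=3
i=3 t=6 v=1: → [4,8); WM=4; [0,4) fires=5
i=4 t=6 v=5: → [4,8); WM=4
i=5 t=7 v=8: → [4,8); WM=5
i=6 t=13 v=2: → [12,16); WM=5
i=7 t=3 v=3: → [0,4); WM=11; [4,8) fires=9
i=8 t=18 v=7: → [16,20); WM=11
i=9 t=8 v=7: → [8,12); WM=16; [8,12) fires=7 [12,16) fires=2
i=10 t=11 v=3: DROP (t<16-3); WM=16
i=11 t=18 v=3: → [16,20); WM=16

[0,4)=5 [4,8)=9 [8,12)=7 [12,16)=2 [16,20)=7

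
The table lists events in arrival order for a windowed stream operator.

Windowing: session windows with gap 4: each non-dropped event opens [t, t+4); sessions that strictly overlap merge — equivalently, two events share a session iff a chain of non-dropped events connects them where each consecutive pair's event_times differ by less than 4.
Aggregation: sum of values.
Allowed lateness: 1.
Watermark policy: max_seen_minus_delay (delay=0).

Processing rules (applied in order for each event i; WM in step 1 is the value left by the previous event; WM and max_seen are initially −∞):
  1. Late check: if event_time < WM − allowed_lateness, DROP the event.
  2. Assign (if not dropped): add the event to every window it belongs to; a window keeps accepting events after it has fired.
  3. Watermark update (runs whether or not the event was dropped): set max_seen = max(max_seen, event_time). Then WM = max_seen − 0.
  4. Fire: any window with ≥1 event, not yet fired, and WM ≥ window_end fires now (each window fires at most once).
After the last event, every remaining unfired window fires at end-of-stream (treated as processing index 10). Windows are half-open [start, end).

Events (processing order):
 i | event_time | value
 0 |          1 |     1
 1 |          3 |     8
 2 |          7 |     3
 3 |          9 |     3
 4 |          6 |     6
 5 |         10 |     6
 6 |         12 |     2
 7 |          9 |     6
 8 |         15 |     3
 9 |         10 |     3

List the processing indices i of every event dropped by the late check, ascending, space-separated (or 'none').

i=0 t=1 v=1: → [1,5); WM=1
i=1 t=3 v=8: → [1,7); WM=3
i=2 t=7 v=3: → [7,11); WM=7
i=3 t=9 v=3: → [7,13); WM=9
i=4 t=6 v=6: DROP (t<9-1); WM=9
i=5 t=10 v=6: → [7,14); WM=10
i=6 t=12 v=2: → [7,16); WM=12
i=7 t=9 v=6: DROP (t<12-1); WM=12
i=8 t=15 v=3: → [7,19); WM=15
i=9 t=10 v=3: DROP (t<15-1); WM=15

4 7 9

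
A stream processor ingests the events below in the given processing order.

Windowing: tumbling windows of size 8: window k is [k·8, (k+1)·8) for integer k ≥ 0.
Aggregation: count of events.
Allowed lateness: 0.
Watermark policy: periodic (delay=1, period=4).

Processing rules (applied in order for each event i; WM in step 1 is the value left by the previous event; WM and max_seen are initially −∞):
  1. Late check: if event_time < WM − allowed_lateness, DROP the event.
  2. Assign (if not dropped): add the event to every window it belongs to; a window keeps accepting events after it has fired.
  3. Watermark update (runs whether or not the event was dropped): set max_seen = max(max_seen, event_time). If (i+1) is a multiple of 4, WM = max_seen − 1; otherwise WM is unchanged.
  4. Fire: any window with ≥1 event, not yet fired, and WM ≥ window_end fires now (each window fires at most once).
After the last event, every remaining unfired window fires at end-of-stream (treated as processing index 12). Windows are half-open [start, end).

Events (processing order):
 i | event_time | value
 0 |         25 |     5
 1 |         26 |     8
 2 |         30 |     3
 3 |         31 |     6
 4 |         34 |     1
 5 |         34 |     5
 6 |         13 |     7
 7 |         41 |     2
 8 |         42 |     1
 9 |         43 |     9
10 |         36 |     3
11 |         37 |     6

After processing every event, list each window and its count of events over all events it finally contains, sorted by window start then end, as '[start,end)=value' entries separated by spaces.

[24,32)=4 [32,40)=2 [40,48)=3

i=0 t=25 v=5: → [24,32); WM=−∞
i=1 t=26 v=8: → [24,32); WM=−∞
i=2 t=30 v=3: → [24,32); WM=−∞
i=3 t=31 v=6: → [24,32); WM=30
i=4 t=34 v=1: → [32,40); WM=30
i=5 t=34 v=5: → [32,40); WM=30
i=6 t=13 v=7: DROP (t<30-0); WM=30
i=7 t=41 v=2: → [40,48); WM=40; [24,32) fires=4 [32,40) fires=2
i=8 t=42 v=1: → [40,48); WM=40
i=9 t=43 v=9: → [40,48); WM=40
i=10 t=36 v=3: DROP (t<40-0); WM=40
i=11 t=37 v=6: DROP (t<40-0); WM=42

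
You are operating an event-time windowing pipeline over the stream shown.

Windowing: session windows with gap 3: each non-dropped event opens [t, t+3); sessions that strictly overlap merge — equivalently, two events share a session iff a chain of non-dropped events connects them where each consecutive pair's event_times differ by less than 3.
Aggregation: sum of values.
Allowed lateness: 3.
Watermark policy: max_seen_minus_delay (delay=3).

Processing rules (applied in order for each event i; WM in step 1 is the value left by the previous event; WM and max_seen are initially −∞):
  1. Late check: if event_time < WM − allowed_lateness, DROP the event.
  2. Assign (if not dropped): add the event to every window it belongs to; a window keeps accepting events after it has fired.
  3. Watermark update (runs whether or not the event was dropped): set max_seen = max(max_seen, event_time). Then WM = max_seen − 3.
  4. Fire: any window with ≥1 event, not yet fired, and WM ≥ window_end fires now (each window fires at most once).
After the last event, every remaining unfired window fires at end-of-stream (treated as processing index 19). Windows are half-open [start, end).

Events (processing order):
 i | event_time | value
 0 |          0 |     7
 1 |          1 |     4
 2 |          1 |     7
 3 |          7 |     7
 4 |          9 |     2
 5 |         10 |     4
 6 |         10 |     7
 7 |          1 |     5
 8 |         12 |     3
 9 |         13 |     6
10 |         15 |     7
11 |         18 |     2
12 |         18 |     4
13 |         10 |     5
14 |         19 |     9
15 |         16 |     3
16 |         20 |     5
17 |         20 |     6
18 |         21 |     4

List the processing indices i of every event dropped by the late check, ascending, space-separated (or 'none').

i=0 t=0 v=7: → [0,3); WM=-3
i=1 t=1 v=4: → [0,4); WM=-2
i=2 t=1 v=7: → [0,4); WM=-2
i=3 t=7 v=7: → [7,10); WM=4
i=4 t=9 v=2: → [7,12); WM=6
i=5 t=10 v=4: → [7,13); WM=7
i=6 t=10 v=7: → [7,13); WM=7
i=7 t=1 v=5: DROP (t<7-3); WM=7
i=8 t=12 v=3: → [7,15); WM=9
i=9 t=13 v=6: → [7,16); WM=10
i=10 t=15 v=7: → [7,18); WM=12
i=11 t=18 v=2: → [18,21); WM=15
i=12 t=18 v=4: → [18,21); WM=15
i=13 t=10 v=5: DROP (t<15-3); WM=15
i=14 t=19 v=9: → [18,22); WM=16
i=15 t=16 v=3: → [7,22); WM=16
i=16 t=20 v=5: → [7,23); WM=17
i=17 t=20 v=6: → [7,23); WM=17
i=18 t=21 v=4: → [7,24); WM=18

7 13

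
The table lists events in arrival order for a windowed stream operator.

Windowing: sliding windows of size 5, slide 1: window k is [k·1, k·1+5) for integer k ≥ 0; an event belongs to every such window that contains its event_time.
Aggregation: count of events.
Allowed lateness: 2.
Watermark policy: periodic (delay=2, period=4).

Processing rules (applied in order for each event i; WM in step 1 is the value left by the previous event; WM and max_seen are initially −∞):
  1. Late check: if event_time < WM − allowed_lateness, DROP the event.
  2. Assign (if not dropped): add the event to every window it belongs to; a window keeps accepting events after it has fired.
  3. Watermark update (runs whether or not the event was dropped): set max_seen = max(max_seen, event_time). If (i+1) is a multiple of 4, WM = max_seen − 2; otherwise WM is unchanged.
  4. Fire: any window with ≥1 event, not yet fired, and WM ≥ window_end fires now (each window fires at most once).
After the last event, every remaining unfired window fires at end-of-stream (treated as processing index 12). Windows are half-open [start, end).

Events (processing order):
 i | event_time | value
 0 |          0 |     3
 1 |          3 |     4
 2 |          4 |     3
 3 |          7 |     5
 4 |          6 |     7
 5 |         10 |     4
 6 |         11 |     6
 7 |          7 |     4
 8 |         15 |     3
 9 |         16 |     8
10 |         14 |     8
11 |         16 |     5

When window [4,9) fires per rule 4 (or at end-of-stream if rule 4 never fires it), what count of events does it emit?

i=0 t=0 v=3: → [0,5); WM=−∞
i=1 t=3 v=4: → [3,8),[2,7),[1,6),[0,5); WM=−∞
i=2 t=4 v=3: → [4,9),[3,8),[2,7),[1,6),[0,5); WM=−∞
i=3 t=7 v=5: → [7,12),[6,11),[5,10),[4,9),[3,8); WM=5; [0,5) fires=3
i=4 t=6 v=7: → [6,11),[5,10),[4,9),[3,8),[2,7); WM=5
i=5 t=10 v=4: → [10,15),[9,14),[8,13),[7,12),[6,11); WM=5
i=6 t=11 v=6: → [11,16),[10,15),[9,14),[8,13),[7,12); WM=5
i=7 t=7 v=4: → [7,12),[6,11),[5,10),[4,9),[3,8); WM=9; [1,6) fires=2 [2,7) fires=3 [3,8) fires=5 [4,9) fires=4
i=8 t=15 v=3: → [15,20),[14,19),[13,18),[12,17),[11,16); WM=9
i=9 t=16 v=8: → [16,21),[15,20),[14,19),[13,18),[12,17); WM=9
i=10 t=14 v=8: → [14,19),[13,18),[12,17),[11,16),[10,15); WM=9
i=11 t=16 v=5: → [16,21),[15,20),[14,19),[13,18),[12,17); WM=14; [5,10) fires=3 [6,11) fires=4 [7,12) fires=4 [8,13) fires=2 [9,14) fires=2

4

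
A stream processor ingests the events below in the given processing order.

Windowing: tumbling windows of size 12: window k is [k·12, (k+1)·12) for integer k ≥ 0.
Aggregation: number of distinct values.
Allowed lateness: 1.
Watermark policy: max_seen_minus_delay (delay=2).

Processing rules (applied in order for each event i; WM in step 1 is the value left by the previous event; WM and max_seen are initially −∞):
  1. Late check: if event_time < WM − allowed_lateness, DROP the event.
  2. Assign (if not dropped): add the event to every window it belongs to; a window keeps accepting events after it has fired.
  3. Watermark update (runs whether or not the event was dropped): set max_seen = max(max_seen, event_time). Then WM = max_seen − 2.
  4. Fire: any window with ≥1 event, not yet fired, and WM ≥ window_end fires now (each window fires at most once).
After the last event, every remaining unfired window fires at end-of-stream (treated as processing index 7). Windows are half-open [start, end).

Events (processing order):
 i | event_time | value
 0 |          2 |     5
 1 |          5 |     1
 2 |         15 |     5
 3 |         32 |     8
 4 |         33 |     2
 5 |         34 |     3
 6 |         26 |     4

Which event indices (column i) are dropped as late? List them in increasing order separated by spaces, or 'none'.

i=0 t=2 v=5: → [0,12); WM=0
i=1 t=5 v=1: → [0,12); WM=3
i=2 t=15 v=5: → [12,24); WM=13; [0,12) fires=2
i=3 t=32 v=8: → [24,36); WM=30; [12,24) fires=1
i=4 t=33 v=2: → [24,36); WM=31
i=5 t=34 v=3: → [24,36); WM=32
i=6 t=26 v=4: DROP (t<32-1); WM=32

6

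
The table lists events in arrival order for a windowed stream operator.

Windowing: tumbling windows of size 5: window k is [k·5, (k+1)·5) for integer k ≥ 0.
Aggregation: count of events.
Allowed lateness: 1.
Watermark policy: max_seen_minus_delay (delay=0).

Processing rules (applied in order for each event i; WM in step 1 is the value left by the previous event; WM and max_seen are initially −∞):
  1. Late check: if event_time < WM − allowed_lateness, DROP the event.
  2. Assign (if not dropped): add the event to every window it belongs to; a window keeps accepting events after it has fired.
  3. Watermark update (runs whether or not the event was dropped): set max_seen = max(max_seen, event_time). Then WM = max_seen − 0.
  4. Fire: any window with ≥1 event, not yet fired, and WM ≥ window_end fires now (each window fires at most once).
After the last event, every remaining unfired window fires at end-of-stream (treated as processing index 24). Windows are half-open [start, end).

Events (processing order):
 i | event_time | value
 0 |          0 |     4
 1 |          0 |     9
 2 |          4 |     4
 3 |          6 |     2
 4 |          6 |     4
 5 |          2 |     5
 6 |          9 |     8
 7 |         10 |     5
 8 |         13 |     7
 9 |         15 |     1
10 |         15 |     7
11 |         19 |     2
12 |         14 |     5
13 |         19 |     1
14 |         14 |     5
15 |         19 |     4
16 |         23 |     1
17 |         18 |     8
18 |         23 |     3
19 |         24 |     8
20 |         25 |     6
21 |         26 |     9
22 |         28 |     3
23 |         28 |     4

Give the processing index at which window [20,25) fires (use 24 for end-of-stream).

20

i=0 t=0 v=4: → [0,5); WM=0
i=1 t=0 v=9: → [0,5); WM=0
i=2 t=4 v=4: → [0,5); WM=4
i=3 t=6 v=2: → [5,10); WM=6; [0,5) fires=3
i=4 t=6 v=4: → [5,10); WM=6
i=5 t=2 v=5: DROP (t<6-1); WM=6
i=6 t=9 v=8: → [5,10); WM=9
i=7 t=10 v=5: → [10,15); WM=10; [5,10) fires=3
i=8 t=13 v=7: → [10,15); WM=13
i=9 t=15 v=1: → [15,20); WM=15; [10,15) fires=2
i=10 t=15 v=7: → [15,20); WM=15
i=11 t=19 v=2: → [15,20); WM=19
i=12 t=14 v=5: DROP (t<19-1); WM=19
i=13 t=19 v=1: → [15,20); WM=19
i=14 t=14 v=5: DROP (t<19-1); WM=19
i=15 t=19 v=4: → [15,20); WM=19
i=16 t=23 v=1: → [20,25); WM=23; [15,20) fires=5
i=17 t=18 v=8: DROP (t<23-1); WM=23
i=18 t=23 v=3: → [20,25); WM=23
i=19 t=24 v=8: → [20,25); WM=24
i=20 t=25 v=6: → [25,30); WM=25; [20,25) fires=3
i=21 t=26 v=9: → [25,30); WM=26
i=22 t=28 v=3: → [25,30); WM=28
i=23 t=28 v=4: → [25,30); WM=28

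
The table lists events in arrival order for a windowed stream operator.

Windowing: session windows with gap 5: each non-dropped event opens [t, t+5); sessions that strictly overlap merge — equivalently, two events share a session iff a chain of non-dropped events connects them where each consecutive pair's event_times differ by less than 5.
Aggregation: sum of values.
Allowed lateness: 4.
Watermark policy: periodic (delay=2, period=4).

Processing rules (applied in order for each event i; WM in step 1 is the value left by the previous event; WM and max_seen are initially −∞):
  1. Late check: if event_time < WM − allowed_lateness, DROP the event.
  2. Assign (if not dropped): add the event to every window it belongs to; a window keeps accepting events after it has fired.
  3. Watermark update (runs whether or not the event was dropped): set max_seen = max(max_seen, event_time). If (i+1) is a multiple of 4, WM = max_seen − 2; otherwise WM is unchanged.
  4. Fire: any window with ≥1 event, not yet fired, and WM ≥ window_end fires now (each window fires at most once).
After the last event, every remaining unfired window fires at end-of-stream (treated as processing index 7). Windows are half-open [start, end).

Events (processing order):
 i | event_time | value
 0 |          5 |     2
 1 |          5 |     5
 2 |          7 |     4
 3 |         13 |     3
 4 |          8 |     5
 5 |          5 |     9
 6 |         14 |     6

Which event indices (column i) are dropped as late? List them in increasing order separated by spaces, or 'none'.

i=0 t=5 v=2: → [5,10); WM=−∞
i=1 t=5 v=5: → [5,10); WM=−∞
i=2 t=7 v=4: → [5,12); WM=−∞
i=3 t=13 v=3: → [13,18); WM=11
i=4 t=8 v=5: → [5,13); WM=11
i=5 t=5 v=9: DROP (t<11-4); WM=11
i=6 t=14 v=6: → [13,19); WM=11

5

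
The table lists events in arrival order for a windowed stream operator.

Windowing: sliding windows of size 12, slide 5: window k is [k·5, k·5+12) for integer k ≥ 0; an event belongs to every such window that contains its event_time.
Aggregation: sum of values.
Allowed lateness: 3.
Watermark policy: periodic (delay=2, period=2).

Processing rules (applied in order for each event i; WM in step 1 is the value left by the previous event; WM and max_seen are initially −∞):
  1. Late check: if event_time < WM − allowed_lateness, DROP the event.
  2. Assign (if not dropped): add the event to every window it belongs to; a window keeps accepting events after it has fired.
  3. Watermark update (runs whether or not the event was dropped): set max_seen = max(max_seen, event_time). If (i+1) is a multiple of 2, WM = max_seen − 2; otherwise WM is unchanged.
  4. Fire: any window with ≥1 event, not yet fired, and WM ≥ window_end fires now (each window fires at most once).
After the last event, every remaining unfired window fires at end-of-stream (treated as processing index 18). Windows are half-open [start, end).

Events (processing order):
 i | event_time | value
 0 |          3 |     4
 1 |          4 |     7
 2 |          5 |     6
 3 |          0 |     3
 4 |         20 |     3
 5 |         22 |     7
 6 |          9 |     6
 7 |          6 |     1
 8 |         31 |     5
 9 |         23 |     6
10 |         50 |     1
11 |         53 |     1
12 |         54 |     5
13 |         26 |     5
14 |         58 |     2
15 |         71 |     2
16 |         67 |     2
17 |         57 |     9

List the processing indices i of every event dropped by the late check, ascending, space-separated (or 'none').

i=0 t=3 v=4: → [0,12); WM=−∞
i=1 t=4 v=7: → [0,12); WM=2
i=2 t=5 v=6: → [5,17),[0,12); WM=2
i=3 t=0 v=3: → [0,12); WM=3
i=4 t=20 v=3: → [20,32),[15,27),[10,22); WM=3
i=5 t=22 v=7: → [20,32),[15,27); WM=20; [0,12) fires=20 [5,17) fires=6
i=6 t=9 v=6: DROP (t<20-3); WM=20
i=7 t=6 v=1: DROP (t<20-3); WM=20
i=8 t=31 v=5: → [30,42),[25,37),[20,32); WM=20
i=9 t=23 v=6: → [20,32),[15,27); WM=29; [10,22) fires=3 [15,27) fires=16
i=10 t=50 v=1: → [50,62),[45,57),[40,52); WM=29
i=11 t=53 v=1: → [50,62),[45,57); WM=51; [20,32) fires=21 [25,37) fires=5 [30,42) fires=5
i=12 t=54 v=5: → [50,62),[45,57); WM=51
i=13 t=26 v=5: DROP (t<51-3); WM=52; [40,52) fires=1
i=14 t=58 v=2: → [55,67),[50,62); WM=52
i=15 t=71 v=2: → [70,82),[65,77),[60,72); WM=69; [45,57) fires=7 [50,62) fires=9 [55,67) fires=2
i=16 t=67 v=2: → [65,77),[60,72); WM=69
i=17 t=57 v=9: DROP (t<69-3); WM=69

6 7 13 17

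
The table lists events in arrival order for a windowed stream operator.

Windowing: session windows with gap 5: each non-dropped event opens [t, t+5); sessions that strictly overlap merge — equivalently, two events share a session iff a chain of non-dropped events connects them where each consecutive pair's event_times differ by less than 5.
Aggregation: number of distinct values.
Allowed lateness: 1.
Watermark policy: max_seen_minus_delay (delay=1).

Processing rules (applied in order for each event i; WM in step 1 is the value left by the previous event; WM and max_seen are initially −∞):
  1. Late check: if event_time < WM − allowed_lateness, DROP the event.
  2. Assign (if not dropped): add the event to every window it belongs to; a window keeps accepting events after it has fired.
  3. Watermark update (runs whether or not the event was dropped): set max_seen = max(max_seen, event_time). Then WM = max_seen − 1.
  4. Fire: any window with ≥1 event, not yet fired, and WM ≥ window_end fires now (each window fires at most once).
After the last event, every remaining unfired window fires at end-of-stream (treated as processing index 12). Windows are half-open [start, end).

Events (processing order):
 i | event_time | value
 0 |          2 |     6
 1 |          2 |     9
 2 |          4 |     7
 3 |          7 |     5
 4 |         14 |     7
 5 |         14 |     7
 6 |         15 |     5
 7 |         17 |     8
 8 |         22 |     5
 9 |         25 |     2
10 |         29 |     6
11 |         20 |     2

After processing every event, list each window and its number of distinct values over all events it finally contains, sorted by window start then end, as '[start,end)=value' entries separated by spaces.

i=0 t=2 v=6: → [2,7); WM=1
i=1 t=2 v=9: → [2,7); WM=1
i=2 t=4 v=7: → [2,9); WM=3
i=3 t=7 v=5: → [2,12); WM=6
i=4 t=14 v=7: → [14,19); WM=13
i=5 t=14 v=7: → [14,19); WM=13
i=6 t=15 v=5: → [14,20); WM=14
i=7 t=17 v=8: → [14,22); WM=16
i=8 t=22 v=5: → [22,27); WM=21
i=9 t=25 v=2: → [22,30); WM=24
i=10 t=29 v=6: → [22,34); WM=28
i=11 t=20 v=2: DROP (t<28-1); WM=28

[2,12)=4 [14,22)=3 [22,34)=3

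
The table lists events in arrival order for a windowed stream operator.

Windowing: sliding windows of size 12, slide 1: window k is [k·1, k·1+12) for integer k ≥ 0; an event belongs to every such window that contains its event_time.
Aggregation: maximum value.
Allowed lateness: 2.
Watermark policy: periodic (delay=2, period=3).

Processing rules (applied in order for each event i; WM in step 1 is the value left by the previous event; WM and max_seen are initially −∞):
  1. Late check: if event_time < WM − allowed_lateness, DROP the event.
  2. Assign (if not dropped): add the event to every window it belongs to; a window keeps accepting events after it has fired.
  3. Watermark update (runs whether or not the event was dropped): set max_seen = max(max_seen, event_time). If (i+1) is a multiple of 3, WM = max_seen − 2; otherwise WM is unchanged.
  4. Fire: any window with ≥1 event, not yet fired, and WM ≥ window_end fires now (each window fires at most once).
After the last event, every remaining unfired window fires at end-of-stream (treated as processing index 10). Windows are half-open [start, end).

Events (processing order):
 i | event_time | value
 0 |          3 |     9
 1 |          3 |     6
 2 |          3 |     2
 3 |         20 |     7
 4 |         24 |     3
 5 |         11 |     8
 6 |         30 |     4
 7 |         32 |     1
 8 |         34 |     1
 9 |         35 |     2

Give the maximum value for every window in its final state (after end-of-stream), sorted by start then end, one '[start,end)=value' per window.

i=0 t=3 v=9: → [3,15),[2,14),[1,13),[0,12); WM=−∞
i=1 t=3 v=6: → [3,15),[2,14),[1,13),[0,12); WM=−∞
i=2 t=3 v=2: → [3,15),[2,14),[1,13),[0,12); WM=1
i=3 t=20 v=7: → [20,32),[19,31),[18,30),[17,29),[16,28),[15,27),[14,26),[13,25),[12,24),[11,23),[10,22),[9,21); WM=1
i=4 t=24 v=3: → [24,36),[23,35),[22,34),[21,33),[20,32),[19,31),[18,30),[17,29),[16,28),[15,27),[14,26),[13,25); WM=1
i=5 t=11 v=8: → [11,23),[10,22),[9,21),[8,20),[7,19),[6,18),[5,17),[4,16),[3,15),[2,14),[1,13),[0,12); WM=22; [0,12) fires=9 [1,13) fires=9 [2,14) fires=9 [3,15) fires=9 [4,16) fires=8 [5,17) fires=8 [6,18) fires=8 [7,19) fires=8 [8,20) fires=8 [9,21) fires=8 [10,22) fires=8
i=6 t=30 v=4: → [30,42),[29,41),[28,40),[27,39),[26,38),[25,37),[24,36),[23,35),[22,34),[21,33),[20,32),[19,31); WM=22
i=7 t=32 v=1: → [32,44),[31,43),[30,42),[29,41),[28,40),[27,39),[26,38),[25,37),[24,36),[23,35),[22,34),[21,33); WM=22
i=8 t=34 v=1: → [34,46),[33,45),[32,44),[31,43),[30,42),[29,41),[28,40),[27,39),[26,38),[25,37),[24,36),[23,35); WM=32; [11,23) fires=8 [12,24) fires=7 [13,25) fires=7 [14,26) fires=7 [15,27) fires=7 [16,28) fires=7 [17,29) fires=7 [18,30) fires=7 [19,31) fires=7 [20,32) fires=7
i=9 t=35 v=2: → [35,47),[34,46),[33,45),[32,44),[31,43),[30,42),[29,41),[28,40),[27,39),[26,38),[25,37),[24,36); WM=32

[0,12)=9 [1,13)=9 [2,14)=9 [3,15)=9 [4,16)=8 [5,17)=8 [6,18)=8 [7,19)=8 [8,20)=8 [9,21)=8 [10,22)=8 [11,23)=8 [12,24)=7 [13,25)=7 [14,26)=7 [15,27)=7 [16,28)=7 [17,29)=7 [18,30)=7 [19,31)=7 [20,32)=7 [21,33)=4 [22,34)=4 [23,35)=4 [24,36)=4 [25,37)=4 [26,38)=4 [27,39)=4 [28,40)=4 [29,41)=4 [30,42)=4 [31,43)=2 [32,44)=2 [33,45)=2 [34,46)=2 [35,47)=2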